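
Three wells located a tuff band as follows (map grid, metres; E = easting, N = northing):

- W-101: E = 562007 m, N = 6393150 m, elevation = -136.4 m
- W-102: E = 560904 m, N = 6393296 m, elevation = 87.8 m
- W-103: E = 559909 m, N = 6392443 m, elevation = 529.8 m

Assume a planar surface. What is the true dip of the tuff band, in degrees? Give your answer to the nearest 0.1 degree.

18.7°

Two edge vectors: W-101→W-102 = (-1103, 146, 224.2), W-101→W-103 = (-2098, -707, 666.2).
Normal n = (W-101→W-102) × (W-101→W-103) = (255774.6, 264447, 1086129).
So ∂z/∂E = −n_x/n_z = −0.23549 and ∂z/∂N = −n_y/n_z = −0.24348.
Gradient magnitude |∇z| = √(a² + b²) = √(0.05546 + 0.05928) = 0.33873.
True dip = arctan(0.33873) = 18.7°, dipping toward NE (azimuth ≈ 044°).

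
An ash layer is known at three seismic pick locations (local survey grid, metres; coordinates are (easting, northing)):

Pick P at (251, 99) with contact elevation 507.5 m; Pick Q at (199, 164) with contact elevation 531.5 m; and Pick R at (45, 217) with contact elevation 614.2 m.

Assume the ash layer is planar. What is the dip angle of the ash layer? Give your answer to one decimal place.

Two edge vectors: Pick P→Pick Q = (-52, 65, 24), Pick P→Pick R = (-206, 118, 106.7).
Normal n = (Pick P→Pick Q) × (Pick P→Pick R) = (4103.5, 604.4, 7254).
So ∂z/∂E = −n_x/n_z = −0.56569 and ∂z/∂N = −n_y/n_z = −0.08332.
Gradient magnitude |∇z| = √(a² + b²) = √(0.32000 + 0.00694) = 0.57179.
True dip = arctan(0.57179) = 29.8°, dipping toward E (azimuth ≈ 082°).

29.8°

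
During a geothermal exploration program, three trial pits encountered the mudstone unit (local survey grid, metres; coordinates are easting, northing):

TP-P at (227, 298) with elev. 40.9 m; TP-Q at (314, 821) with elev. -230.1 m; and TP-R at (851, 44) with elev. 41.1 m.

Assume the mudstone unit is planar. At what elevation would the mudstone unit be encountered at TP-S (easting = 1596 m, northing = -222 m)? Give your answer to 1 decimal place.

Two edge vectors: TP-P→TP-Q = (87, 523, -271), TP-P→TP-R = (624, -254, 0.2).
Normal n = (TP-P→TP-Q) × (TP-P→TP-R) = (-68729.4, -169121.4, -348450).
So ∂z/∂easting = −n_x/n_z = −0.197243 and ∂z/∂northing = −n_y/n_z = −0.485353.
Intercept c from TP-P: 40.9 + 44.77 + 144.64 = 230.31.
At (1596, -222): z = −314.8 + 107.7 + 230.31 = 23.3 m.

23.3 m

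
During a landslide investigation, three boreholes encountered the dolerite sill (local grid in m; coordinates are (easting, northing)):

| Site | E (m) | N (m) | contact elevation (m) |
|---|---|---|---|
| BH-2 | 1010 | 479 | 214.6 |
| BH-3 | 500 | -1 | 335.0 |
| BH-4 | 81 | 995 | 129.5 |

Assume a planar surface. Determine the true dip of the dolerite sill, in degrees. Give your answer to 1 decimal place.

Let the plane be z = a·E + b·N + c.
BH-3−BH-2: −510a − 480b = 120.4;  BH-4−BH-2: −929a + 516b = −85.1.
Solving gives a = −0.03001, b = −0.21895.
Gradient magnitude |∇z| = √(a² + b²) = √(0.00090 + 0.04794) = 0.22100.
True dip = arctan(0.22100) = 12.5°, dipping toward N (azimuth ≈ 008°).

12.5°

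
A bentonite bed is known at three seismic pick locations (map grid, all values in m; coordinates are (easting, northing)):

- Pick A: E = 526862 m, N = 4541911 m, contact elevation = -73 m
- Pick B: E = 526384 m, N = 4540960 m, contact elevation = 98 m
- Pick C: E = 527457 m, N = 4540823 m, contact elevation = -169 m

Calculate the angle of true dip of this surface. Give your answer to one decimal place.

14.6°

Two edge vectors: Pick A→Pick B = (-478, -951, 171), Pick A→Pick C = (595, -1088, -96).
Normal n = (Pick A→Pick B) × (Pick A→Pick C) = (277344, 55857, 1085909).
So ∂z/∂E = −n_x/n_z = −0.25540 and ∂z/∂N = −n_y/n_z = −0.05144.
Gradient magnitude |∇z| = √(a² + b²) = √(0.06523 + 0.00265) = 0.26053.
True dip = arctan(0.26053) = 14.6°, dipping toward ENE (azimuth ≈ 079°).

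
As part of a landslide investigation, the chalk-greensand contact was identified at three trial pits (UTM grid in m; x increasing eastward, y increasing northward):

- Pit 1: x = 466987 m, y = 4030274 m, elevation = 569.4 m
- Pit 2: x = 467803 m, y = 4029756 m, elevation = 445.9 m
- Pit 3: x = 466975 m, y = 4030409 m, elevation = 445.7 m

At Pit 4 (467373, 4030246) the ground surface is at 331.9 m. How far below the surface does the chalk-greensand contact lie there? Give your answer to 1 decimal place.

34.8 m

Two edge vectors: Pit 1→Pit 2 = (816, -518, -123.5), Pit 1→Pit 3 = (-12, 135, -123.7).
Normal n = (Pit 1→Pit 2) × (Pit 1→Pit 3) = (80749.1, 102421.2, 103944).
So ∂z/∂x = −n_x/n_z = −0.776851959 and ∂z/∂y = −n_y/n_z = −0.985349804.
Intercept c from Pit 1: 569.4 + 362779.77 + 3971229.69 = 4334578.86.
At (467373, 4030246): z_contact = −363079.63 − 3971202.11 + 4334578.86 = 297.12 m.
Depth below ground = 331.9 − 297.12 = 34.8 m.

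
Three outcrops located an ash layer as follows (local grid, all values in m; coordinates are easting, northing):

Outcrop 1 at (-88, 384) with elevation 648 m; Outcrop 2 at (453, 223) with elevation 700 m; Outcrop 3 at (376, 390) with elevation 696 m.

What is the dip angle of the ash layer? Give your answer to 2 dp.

6.04°

Let the plane be z = a·easting + b·northing + c.
Outcrop 2−Outcrop 1: 541a − 161b = 52;  Outcrop 3−Outcrop 1: 464a + 6b = 48.
Solving gives a = 0.10314, b = 0.02360.
Gradient magnitude |∇z| = √(a² + b²) = √(0.01064 + 0.00056) = 0.10581.
True dip = arctan(0.10581) = 6.04°, dipping toward WSW (azimuth ≈ 257°).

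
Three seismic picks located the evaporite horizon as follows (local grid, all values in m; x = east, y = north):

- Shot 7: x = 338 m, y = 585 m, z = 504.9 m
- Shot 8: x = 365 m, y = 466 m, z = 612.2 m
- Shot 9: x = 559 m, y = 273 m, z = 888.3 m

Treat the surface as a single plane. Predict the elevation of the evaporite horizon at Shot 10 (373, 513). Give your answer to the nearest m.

583 m

Let the plane be z = a·x + b·y + c.
Shot 8−Shot 7: 27a − 119b = 107.3;  Shot 9−Shot 7: 221a − 312b = 383.4.
Solving gives a = 0.67955, b = −0.74750.
Then c = 504.9 − a·338 − b·585 = 712.50.
At (373, 513): z = 253.5 − 383.5 + 712.50 = 582.5 m.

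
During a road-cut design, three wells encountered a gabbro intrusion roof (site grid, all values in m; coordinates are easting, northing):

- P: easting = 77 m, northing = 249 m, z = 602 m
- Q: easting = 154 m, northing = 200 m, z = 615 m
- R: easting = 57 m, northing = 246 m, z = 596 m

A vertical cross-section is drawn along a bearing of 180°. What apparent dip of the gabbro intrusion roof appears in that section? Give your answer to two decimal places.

Two edge vectors: P→Q = (77, -49, 13), P→R = (-20, -3, -6).
Normal n = (P→Q) × (P→R) = (333, 202, -1211).
So ∂z/∂easting = −n_x/n_z = 0.27498 and ∂z/∂northing = −n_y/n_z = 0.16680.
Unit vector along 180° is (sin 180°, cos 180°) = (0.0000, -1.0000).
Slope in that direction = a·(0.0000) + b·(-1.0000) = −0.16680.
Apparent dip = arctan|0.16680| = 9.47° (true dip is 17.8°, so apparent ≤ true as expected).

9.47°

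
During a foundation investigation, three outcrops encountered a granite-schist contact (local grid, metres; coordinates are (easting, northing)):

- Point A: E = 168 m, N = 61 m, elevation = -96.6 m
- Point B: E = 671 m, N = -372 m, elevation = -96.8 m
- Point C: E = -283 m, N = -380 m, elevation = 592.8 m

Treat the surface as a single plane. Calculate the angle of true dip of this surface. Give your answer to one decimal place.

47.6°

Let the plane be z = a·E + b·N + c.
Point B−Point A: 503a − 433b = −0.2;  Point C−Point A: −451a − 441b = 689.4.
Solving gives a = −0.71588, b = −0.83115.
Gradient magnitude |∇z| = √(a² + b²) = √(0.51249 + 0.69081) = 1.09695.
True dip = arctan(1.09695) = 47.6°, dipping toward NE (azimuth ≈ 041°).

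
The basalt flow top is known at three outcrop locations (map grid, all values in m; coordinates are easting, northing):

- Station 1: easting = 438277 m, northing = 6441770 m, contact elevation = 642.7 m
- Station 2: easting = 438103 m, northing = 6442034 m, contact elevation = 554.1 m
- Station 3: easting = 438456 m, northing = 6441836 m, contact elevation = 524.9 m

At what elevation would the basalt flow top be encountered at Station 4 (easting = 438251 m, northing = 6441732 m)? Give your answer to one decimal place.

677.4 m

Two edge vectors: Station 1→Station 2 = (-174, 264, -88.6), Station 1→Station 3 = (179, 66, -117.8).
Normal n = (Station 1→Station 2) × (Station 1→Station 3) = (-25251.6, -36356.6, -58740).
So ∂z/∂easting = −n_x/n_z = −0.429887640 and ∂z/∂northing = −n_y/n_z = −0.618941096.
Intercept c from Station 1: 642.7 + 188409.87 + 3987076.19 = 4176128.75.
At (438251, 6441732): z = −188398.7 − 3987052.7 + 4176128.75 = 677.4 m.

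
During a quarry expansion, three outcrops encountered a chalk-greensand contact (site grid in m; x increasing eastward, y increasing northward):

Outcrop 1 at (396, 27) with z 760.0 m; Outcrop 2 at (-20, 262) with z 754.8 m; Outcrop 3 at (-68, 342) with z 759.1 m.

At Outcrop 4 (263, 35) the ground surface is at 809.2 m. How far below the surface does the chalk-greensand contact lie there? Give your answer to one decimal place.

Let the plane be z = a·x + b·y + c.
Outcrop 2−Outcrop 1: −416a + 235b = −5.2;  Outcrop 3−Outcrop 1: −464a + 315b = −0.9.
Solving gives a = 0.06484, b = 0.09265.
Then c = 760 − a·396 − b·27 = 731.82.
At (263, 35): z_contact = 17.05 + 3.24 + 731.82 = 752.12 m.
Depth below ground = 809.2 − 752.12 = 57.1 m.

57.1 m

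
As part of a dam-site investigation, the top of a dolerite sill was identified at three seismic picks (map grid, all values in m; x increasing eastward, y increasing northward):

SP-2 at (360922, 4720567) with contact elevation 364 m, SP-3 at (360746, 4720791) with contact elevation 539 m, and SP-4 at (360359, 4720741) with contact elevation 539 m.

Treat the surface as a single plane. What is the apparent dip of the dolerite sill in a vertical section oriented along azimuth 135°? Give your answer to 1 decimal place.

29.5°

Two edge vectors: SP-2→SP-3 = (-176, 224, 175), SP-2→SP-4 = (-563, 174, 175).
Normal n = (SP-2→SP-3) × (SP-2→SP-4) = (8750, -67725, 95488).
So ∂z/∂x = −n_x/n_z = −0.09163 and ∂z/∂y = −n_y/n_z = 0.70925.
Unit vector along 135° is (sin 135°, cos 135°) = (0.7071, -0.7071).
Slope in that direction = a·(0.7071) + b·(-0.7071) = −0.56631.
Apparent dip = arctan|0.56631| = 29.5° (true dip is 35.6°, so apparent ≤ true as expected).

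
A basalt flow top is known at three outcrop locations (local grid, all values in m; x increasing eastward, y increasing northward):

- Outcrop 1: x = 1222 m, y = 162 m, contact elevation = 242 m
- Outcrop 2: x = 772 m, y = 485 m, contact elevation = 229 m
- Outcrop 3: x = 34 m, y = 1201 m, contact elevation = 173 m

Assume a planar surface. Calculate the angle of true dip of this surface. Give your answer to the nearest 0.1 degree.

12.1°

Two edge vectors: Outcrop 1→Outcrop 2 = (-450, 323, -13), Outcrop 1→Outcrop 3 = (-1188, 1039, -69).
Normal n = (Outcrop 1→Outcrop 2) × (Outcrop 1→Outcrop 3) = (-8780, -15606, -83826).
So ∂z/∂x = −n_x/n_z = −0.10474 and ∂z/∂y = −n_y/n_z = −0.18617.
Gradient magnitude |∇z| = √(a² + b²) = √(0.01097 + 0.03466) = 0.21361.
True dip = arctan(0.21361) = 12.1°, dipping toward NNE (azimuth ≈ 029°).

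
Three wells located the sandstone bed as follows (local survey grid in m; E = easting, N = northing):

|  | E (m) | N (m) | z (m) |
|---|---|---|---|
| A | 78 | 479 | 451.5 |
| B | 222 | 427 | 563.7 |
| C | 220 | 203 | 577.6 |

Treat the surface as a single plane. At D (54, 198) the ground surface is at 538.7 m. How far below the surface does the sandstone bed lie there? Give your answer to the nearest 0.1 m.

86.0 m

Let the plane be z = a·E + b·N + c.
B−A: 144a − 52b = 112.2;  C−A: 142a − 276b = 126.1.
Solving gives a = 0.75433, b = −0.06879.
Then c = 451.5 − a·78 − b·479 = 425.61.
At (54, 198): z_contact = 40.73 − 13.62 + 425.61 = 452.73 m.
Depth below ground = 538.7 − 452.73 = 86.0 m.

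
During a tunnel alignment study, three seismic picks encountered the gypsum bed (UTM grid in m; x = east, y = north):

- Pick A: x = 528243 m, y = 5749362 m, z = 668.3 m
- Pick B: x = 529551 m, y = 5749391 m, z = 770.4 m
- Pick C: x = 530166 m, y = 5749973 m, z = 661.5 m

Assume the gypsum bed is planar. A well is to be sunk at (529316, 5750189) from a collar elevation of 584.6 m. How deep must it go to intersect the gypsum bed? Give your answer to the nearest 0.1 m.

Two edge vectors: Pick A→Pick B = (1308, 29, 102.1), Pick A→Pick C = (1923, 611, -6.8).
Normal n = (Pick A→Pick B) × (Pick A→Pick C) = (-62580.3, 205232.7, 743421).
So ∂z/∂x = −n_x/n_z = 0.084178817 and ∂z/∂y = −n_y/n_z = −0.276065244.
Intercept c from Pick A: 668.3 − 44466.87 + 1587199.03 = 1543400.45.
At (529316, 5750189): z_contact = 44557.19 − 1587427.33 + 1543400.45 = 530.32 m.
Depth below ground = 584.6 − 530.32 = 54.3 m.

54.3 m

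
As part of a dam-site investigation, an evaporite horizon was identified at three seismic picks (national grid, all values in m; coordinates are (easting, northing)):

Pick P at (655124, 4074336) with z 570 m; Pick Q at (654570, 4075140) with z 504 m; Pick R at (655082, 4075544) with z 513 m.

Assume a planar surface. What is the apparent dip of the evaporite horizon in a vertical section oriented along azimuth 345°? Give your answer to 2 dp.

3.30°

Let the plane be z = a·E + b·N + c.
Pick Q−Pick P: −554a + 804b = −66;  Pick R−Pick P: −42a + 1208b = −57.
Solving gives a = 0.05335, b = −0.04533.
Unit vector along 345° is (sin 345°, cos 345°) = (-0.2588, 0.9659).
Slope in that direction = a·(-0.2588) + b·(0.9659) = −0.05759.
Apparent dip = arctan|0.05759| = 3.30° (true dip is 4.0°, so apparent ≤ true as expected).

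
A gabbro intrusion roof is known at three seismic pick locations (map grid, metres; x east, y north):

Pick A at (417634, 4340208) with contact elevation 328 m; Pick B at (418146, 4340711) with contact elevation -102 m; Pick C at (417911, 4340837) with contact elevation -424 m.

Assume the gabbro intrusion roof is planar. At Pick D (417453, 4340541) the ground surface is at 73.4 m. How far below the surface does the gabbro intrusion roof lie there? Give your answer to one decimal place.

Two edge vectors: Pick A→Pick B = (512, 503, -430), Pick A→Pick C = (277, 629, -752).
Normal n = (Pick A→Pick B) × (Pick A→Pick C) = (-107786, 265914, 182717).
So ∂z/∂x = −n_x/n_z = 0.589906796 and ∂z/∂y = −n_y/n_z = −1.455332563.
Intercept c from Pick A: 328 − 246365.13 + 6316446.03 = 6070408.90.
At (417453, 4340541): z_contact = 246258.36 − 6316930.66 + 6070408.90 = -263.40 m.
Depth below ground = 73.4 − (-263.40) = 336.8 m.

336.8 m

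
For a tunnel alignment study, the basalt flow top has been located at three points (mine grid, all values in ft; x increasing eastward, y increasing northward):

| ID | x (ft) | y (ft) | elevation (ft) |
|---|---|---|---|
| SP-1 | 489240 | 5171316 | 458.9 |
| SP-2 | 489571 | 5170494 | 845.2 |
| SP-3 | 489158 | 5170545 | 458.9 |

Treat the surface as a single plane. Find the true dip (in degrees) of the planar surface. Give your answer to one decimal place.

42.9°

Let the plane be z = a·x + b·y + c.
SP-2−SP-1: 331a − 822b = 386.3;  SP-3−SP-1: −82a − 771b = 0.
Solving gives a = 0.92323, b = −0.09819.
Gradient magnitude |∇z| = √(a² + b²) = √(0.85235 + 0.00964) = 0.92843.
True dip = arctan(0.92843) = 42.9°, dipping toward W (azimuth ≈ 276°).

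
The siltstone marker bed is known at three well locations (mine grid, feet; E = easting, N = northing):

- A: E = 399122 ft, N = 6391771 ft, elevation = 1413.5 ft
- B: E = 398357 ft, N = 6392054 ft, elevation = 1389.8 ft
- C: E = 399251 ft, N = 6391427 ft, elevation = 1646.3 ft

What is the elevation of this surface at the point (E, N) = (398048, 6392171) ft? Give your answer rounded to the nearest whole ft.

Two edge vectors: A→B = (-765, 283, -23.7), A→C = (129, -344, 232.8).
Normal n = (A→B) × (A→C) = (57729.6, 175034.7, 226653).
So ∂z/∂E = −n_x/n_z = −0.25470477 and ∂z/∂N = −n_y/n_z = −0.77225847.
Intercept c from A: 1413.5 + 101658.28 + 4936099.32 = 5039171.10.
At (398048, 6392171): z = −101384.7 − 4936408.2 + 5039171.10 = 1378.1 ft.

1378 ft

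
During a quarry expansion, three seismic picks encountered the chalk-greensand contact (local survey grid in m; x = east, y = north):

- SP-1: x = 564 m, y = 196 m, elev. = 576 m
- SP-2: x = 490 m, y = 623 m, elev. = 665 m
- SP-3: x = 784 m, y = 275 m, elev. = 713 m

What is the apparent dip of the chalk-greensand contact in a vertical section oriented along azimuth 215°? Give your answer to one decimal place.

Two edge vectors: SP-1→SP-2 = (-74, 427, 89), SP-1→SP-3 = (220, 79, 137).
Normal n = (SP-1→SP-2) × (SP-1→SP-3) = (51468, 29718, -99786).
So ∂z/∂x = −n_x/n_z = 0.51578 and ∂z/∂y = −n_y/n_z = 0.29782.
Unit vector along 215° is (sin 215°, cos 215°) = (-0.5736, -0.8192).
Slope in that direction = a·(-0.5736) + b·(-0.8192) = −0.53980.
Apparent dip = arctan|0.53980| = 28.4° (true dip is 30.8°, so apparent ≤ true as expected).

28.4°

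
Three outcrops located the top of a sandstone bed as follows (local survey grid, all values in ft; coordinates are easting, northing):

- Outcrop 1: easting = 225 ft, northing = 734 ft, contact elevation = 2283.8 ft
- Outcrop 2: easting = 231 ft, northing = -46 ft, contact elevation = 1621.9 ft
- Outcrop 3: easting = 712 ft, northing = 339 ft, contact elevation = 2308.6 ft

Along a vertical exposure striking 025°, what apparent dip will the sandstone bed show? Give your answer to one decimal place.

Let the plane be z = a·easting + b·northing + c.
Outcrop 2−Outcrop 1: 6a − 780b = −661.9;  Outcrop 3−Outcrop 1: 487a − 395b = 24.8.
Solving gives a = 0.74385, b = 0.85431.
Unit vector along 025° is (sin 25°, cos 25°) = (0.4226, 0.9063).
Slope in that direction = a·(0.4226) + b·(0.9063) = 1.08863.
Apparent dip = arctan|1.08863| = 47.4° (true dip is 48.6°, so apparent ≤ true as expected).

47.4°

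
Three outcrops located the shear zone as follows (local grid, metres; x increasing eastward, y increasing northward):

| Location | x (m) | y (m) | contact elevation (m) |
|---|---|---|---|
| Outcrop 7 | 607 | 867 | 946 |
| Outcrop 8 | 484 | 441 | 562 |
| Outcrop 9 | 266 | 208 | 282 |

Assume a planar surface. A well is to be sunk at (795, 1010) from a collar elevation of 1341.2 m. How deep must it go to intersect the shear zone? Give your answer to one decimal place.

198.2 m

Two edge vectors: Outcrop 7→Outcrop 8 = (-123, -426, -384), Outcrop 7→Outcrop 9 = (-341, -659, -664).
Normal n = (Outcrop 7→Outcrop 8) × (Outcrop 7→Outcrop 9) = (29808, 49272, -64209).
So ∂z/∂x = −n_x/n_z = 0.464234 and ∂z/∂y = −n_y/n_z = 0.767369.
Intercept c from Outcrop 7: 946 − 281.79 − 665.31 = −1.10.
At (795, 1010): z_contact = 369.07 + 775.04 − 1.10 = 1143.01 m.
Depth below ground = 1341.2 − 1143.01 = 198.2 m.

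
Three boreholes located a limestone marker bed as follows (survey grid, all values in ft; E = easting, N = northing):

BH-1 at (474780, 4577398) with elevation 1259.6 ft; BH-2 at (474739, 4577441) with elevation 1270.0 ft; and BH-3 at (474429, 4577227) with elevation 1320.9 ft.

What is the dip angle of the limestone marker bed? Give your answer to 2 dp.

11.65°

Let the plane be z = a·E + b·N + c.
BH-2−BH-1: −41a + 43b = 10.4;  BH-3−BH-1: −351a − 171b = 61.3.
Solving gives a = −0.19971, b = 0.05144.
Gradient magnitude |∇z| = √(a² + b²) = √(0.03988 + 0.00265) = 0.20623.
True dip = arctan(0.20623) = 11.65°, dipping toward ESE (azimuth ≈ 104°).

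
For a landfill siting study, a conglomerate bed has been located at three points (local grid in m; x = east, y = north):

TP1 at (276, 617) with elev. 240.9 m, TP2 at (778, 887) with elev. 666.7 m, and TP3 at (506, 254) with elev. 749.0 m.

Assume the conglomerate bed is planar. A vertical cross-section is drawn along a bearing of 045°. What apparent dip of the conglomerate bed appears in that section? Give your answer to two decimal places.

21.29°

Let the plane be z = a·x + b·y + c.
TP2−TP1: 502a + 270b = 425.8;  TP3−TP1: 230a − 363b = 508.1.
Solving gives a = 1.19411, b = −0.64313.
Unit vector along 045° is (sin 45°, cos 45°) = (0.7071, 0.7071).
Slope in that direction = a·(0.7071) + b·(0.7071) = 0.38961.
Apparent dip = arctan|0.38961| = 21.29° (true dip is 53.6°, so apparent ≤ true as expected).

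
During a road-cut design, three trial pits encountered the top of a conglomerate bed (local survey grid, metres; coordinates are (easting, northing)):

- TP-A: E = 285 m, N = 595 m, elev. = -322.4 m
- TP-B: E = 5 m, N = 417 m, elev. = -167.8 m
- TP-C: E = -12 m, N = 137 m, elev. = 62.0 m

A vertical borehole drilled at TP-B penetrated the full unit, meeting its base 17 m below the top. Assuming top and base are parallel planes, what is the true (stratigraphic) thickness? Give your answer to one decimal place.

13.1 m

Let the plane be z = a·E + b·N + c.
TP-B−TP-A: −280a − 178b = 154.6;  TP-C−TP-A: −297a − 458b = 384.4.
Solving gives a = −0.03162, b = −0.81879.
|∇z| = √(a²+b²) = 0.81940, so dip δ = arctan(0.81940) = 39.33°.
True thickness = vertical thickness × cos δ = 17 × cos 39.33° = 13.1 m.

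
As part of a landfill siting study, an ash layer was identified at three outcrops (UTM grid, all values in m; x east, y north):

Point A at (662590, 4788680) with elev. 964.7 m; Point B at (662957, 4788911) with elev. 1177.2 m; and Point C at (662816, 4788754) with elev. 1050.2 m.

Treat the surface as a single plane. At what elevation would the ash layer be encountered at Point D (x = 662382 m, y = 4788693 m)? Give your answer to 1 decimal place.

Two edge vectors: Point A→Point B = (367, 231, 212.5), Point A→Point C = (226, 74, 85.5).
Normal n = (Point A→Point B) × (Point A→Point C) = (4025.5, 16646.5, -25048).
So ∂z/∂x = −n_x/n_z = 0.160711434 and ∂z/∂y = −n_y/n_z = 0.664583999.
Intercept c from Point A: 964.7 − 106485.79 − 3182480.10 = −3288001.19.
At (662382, 4788693): z = 106452.4 + 3182488.7 − 3288001.19 = 939.9 m.

939.9 m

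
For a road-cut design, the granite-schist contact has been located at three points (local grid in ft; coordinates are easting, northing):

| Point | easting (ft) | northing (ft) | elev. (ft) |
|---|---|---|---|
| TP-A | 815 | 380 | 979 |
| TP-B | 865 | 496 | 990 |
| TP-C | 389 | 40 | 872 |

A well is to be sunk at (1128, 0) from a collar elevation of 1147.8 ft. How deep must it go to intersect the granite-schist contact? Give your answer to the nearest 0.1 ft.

77.3 ft

Two edge vectors: TP-A→TP-B = (50, 116, 11), TP-A→TP-C = (-426, -340, -107).
Normal n = (TP-A→TP-B) × (TP-A→TP-C) = (-8672, 664, 32416).
So ∂z/∂easting = −n_x/n_z = 0.267522 and ∂z/∂northing = −n_y/n_z = −0.020484.
Intercept c from TP-A: 979 − 218.03 + 7.78 = 768.75.
At (1128, 0): z_contact = 301.77 + 0.00 + 768.75 = 1070.52 ft.
Depth below ground = 1147.8 − 1070.52 = 77.3 ft.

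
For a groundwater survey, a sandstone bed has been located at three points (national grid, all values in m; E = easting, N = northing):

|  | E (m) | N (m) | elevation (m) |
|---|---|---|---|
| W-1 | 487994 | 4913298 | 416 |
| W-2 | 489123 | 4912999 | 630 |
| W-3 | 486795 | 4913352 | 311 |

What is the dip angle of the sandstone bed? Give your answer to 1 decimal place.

Let the plane be z = a·E + b·N + c.
W-2−W-1: 1129a − 299b = 214;  W-3−W-1: −1199a + 54b = −105.
Solving gives a = 0.06668, b = −0.46395.
Gradient magnitude |∇z| = √(a² + b²) = √(0.00445 + 0.21525) = 0.46872.
True dip = arctan(0.46872) = 25.1°, dipping toward N (azimuth ≈ 352°).

25.1°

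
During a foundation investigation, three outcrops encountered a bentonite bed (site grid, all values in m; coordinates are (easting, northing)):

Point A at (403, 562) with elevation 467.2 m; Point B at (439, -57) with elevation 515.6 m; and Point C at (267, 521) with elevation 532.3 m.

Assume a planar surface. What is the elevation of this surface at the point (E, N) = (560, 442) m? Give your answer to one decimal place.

409.5 m

Two edge vectors: Point A→Point B = (36, -619, 48.4), Point A→Point C = (-136, -41, 65.1).
Normal n = (Point A→Point B) × (Point A→Point C) = (-38312.5, -8926, -85660).
So ∂z/∂E = −n_x/n_z = −0.44726 and ∂z/∂N = −n_y/n_z = −0.10420.
Intercept c from Point A: 467.2 + 180.25 + 58.56 = 706.01.
At (560, 442): z = −250.5 − 46.1 + 706.01 = 409.5 m.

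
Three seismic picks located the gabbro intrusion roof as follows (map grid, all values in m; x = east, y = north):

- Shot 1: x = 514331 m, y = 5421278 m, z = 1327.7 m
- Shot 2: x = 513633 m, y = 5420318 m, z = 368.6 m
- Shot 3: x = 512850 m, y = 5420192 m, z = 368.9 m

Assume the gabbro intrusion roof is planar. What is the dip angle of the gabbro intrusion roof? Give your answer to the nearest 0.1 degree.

Let the plane be z = a·x + b·y + c.
Shot 2−Shot 1: −698a − 960b = −959.1;  Shot 3−Shot 1: −1481a − 1086b = −958.8.
Solving gives a = −0.18251, b = 1.13176.
Gradient magnitude |∇z| = √(a² + b²) = √(0.03331 + 1.28088) = 1.14638.
True dip = arctan(1.14638) = 48.9°, dipping toward S (azimuth ≈ 171°).

48.9°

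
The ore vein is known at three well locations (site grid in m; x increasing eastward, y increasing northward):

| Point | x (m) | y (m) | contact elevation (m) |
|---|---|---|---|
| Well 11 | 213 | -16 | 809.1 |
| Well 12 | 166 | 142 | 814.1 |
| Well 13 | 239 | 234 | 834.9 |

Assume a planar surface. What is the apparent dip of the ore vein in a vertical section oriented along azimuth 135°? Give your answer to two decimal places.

3.79°

Let the plane be z = a·x + b·y + c.
Well 12−Well 11: −47a + 158b = 5;  Well 13−Well 11: 26a + 250b = 25.8.
Solving gives a = 0.17823, b = 0.08466.
Unit vector along 135° is (sin 135°, cos 135°) = (0.7071, -0.7071).
Slope in that direction = a·(0.7071) + b·(-0.7071) = 0.06616.
Apparent dip = arctan|0.06616| = 3.79° (true dip is 11.2°, so apparent ≤ true as expected).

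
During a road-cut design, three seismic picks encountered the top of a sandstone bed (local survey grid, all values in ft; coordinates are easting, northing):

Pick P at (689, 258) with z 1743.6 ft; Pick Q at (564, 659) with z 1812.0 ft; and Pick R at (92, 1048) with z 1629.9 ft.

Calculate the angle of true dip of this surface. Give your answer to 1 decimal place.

39.0°

Two edge vectors: Pick P→Pick Q = (-125, 401, 68.4), Pick P→Pick R = (-597, 790, -113.7).
Normal n = (Pick P→Pick Q) × (Pick P→Pick R) = (-99629.7, -55047.3, 140647).
So ∂z/∂easting = −n_x/n_z = 0.70837 and ∂z/∂northing = −n_y/n_z = 0.39139.
Gradient magnitude |∇z| = √(a² + b²) = √(0.50178 + 0.15318) = 0.80930.
True dip = arctan(0.80930) = 39.0°, dipping toward WSW (azimuth ≈ 241°).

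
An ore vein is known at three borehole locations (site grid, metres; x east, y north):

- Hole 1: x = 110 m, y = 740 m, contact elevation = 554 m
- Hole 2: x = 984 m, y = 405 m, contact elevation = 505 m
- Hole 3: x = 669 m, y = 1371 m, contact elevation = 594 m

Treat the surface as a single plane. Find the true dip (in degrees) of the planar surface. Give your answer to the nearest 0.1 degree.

5.0°

Let the plane be z = a·x + b·y + c.
Hole 2−Hole 1: 874a − 335b = −49;  Hole 3−Hole 1: 559a + 631b = 40.
Solving gives a = −0.02371, b = 0.08440.
Gradient magnitude |∇z| = √(a² + b²) = √(0.00056 + 0.00712) = 0.08767.
True dip = arctan(0.08767) = 5.0°, dipping toward SSE (azimuth ≈ 164°).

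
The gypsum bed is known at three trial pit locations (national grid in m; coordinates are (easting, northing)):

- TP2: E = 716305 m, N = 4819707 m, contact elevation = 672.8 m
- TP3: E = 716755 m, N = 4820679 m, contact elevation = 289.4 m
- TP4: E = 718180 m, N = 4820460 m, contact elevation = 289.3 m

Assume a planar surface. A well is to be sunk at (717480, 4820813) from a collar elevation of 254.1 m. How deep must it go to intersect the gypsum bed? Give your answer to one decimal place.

Let the plane be z = a·E + b·N + c.
TP3−TP2: 450a + 972b = −383.4;  TP4−TP2: 1875a + 753b = −383.5.
Solving gives a = −0.056658781, b = −0.368213527.
Then c = 672.8 − a·716305 − b·4819707 = 1815939.08.
At (717480, 4820813): z_contact = −40651.54 − 1775088.56 + 1815939.08 = 198.98 m.
Depth below ground = 254.1 − 198.98 = 55.1 m.

55.1 m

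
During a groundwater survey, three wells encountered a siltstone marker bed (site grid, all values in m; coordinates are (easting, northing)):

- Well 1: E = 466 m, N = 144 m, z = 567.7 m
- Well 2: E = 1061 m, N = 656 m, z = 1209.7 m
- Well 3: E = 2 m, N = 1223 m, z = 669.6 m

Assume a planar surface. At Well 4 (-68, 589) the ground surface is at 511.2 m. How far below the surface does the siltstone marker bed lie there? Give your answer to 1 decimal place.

Two edge vectors: Well 1→Well 2 = (595, 512, 642), Well 1→Well 3 = (-464, 1079, 101.9).
Normal n = (Well 1→Well 2) × (Well 1→Well 3) = (-640545.2, -358518.5, 879573).
So ∂z/∂E = −n_x/n_z = 0.728246 and ∂z/∂N = −n_y/n_z = 0.407605.
Intercept c from Well 1: 567.7 − 339.36 − 58.70 = 169.64.
At (-68, 589): z_contact = −49.52 + 240.08 + 169.64 = 360.20 m.
Depth below ground = 511.2 − 360.20 = 151.0 m.

151.0 m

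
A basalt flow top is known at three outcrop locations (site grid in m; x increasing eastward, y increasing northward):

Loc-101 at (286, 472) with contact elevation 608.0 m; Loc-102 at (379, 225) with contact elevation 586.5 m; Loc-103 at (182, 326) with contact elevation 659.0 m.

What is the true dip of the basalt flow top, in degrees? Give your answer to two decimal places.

22.09°

Two edge vectors: Loc-101→Loc-102 = (93, -247, -21.5), Loc-101→Loc-103 = (-104, -146, 51).
Normal n = (Loc-101→Loc-102) × (Loc-101→Loc-103) = (-15736, -2507, -39266).
So ∂z/∂x = −n_x/n_z = −0.40075 and ∂z/∂y = −n_y/n_z = −0.06385.
Gradient magnitude |∇z| = √(a² + b²) = √(0.16060 + 0.00408) = 0.40581.
True dip = arctan(0.40581) = 22.09°, dipping toward E (azimuth ≈ 081°).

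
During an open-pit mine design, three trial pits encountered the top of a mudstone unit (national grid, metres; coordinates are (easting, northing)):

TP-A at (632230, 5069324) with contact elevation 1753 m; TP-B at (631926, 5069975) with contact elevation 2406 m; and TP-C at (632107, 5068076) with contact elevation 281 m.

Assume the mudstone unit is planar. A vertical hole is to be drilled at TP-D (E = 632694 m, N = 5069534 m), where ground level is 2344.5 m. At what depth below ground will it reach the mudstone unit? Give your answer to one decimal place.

205.5 m

Let the plane be z = a·E + b·N + c.
TP-B−TP-A: −304a + 651b = 653;  TP-C−TP-A: −123a − 1248b = −1472.
Solving gives a = 0.311945415, b = 1.148742559.
Then c = 1753 − a·632230 − b·5069324 = −6018816.48.
At (632694, 5069534): z_contact = 197365.99 + 5823589.46 − 6018816.48 = 2138.98 m.
Depth below ground = 2344.5 − 2138.98 = 205.5 m.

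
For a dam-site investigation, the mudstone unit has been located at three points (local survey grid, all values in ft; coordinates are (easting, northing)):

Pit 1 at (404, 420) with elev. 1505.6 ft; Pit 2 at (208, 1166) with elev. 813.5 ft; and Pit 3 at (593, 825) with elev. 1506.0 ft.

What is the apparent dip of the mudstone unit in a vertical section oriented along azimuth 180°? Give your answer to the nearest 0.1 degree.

Two edge vectors: Pit 1→Pit 2 = (-196, 746, -692.1), Pit 1→Pit 3 = (189, 405, 0.4).
Normal n = (Pit 1→Pit 2) × (Pit 1→Pit 3) = (280598.9, -130728.5, -220374).
So ∂z/∂E = −n_x/n_z = 1.27328 and ∂z/∂N = −n_y/n_z = −0.59321.
Unit vector along 180° is (sin 180°, cos 180°) = (0.0000, -1.0000).
Slope in that direction = a·(0.0000) + b·(-1.0000) = 0.59321.
Apparent dip = arctan|0.59321| = 30.7° (true dip is 54.6°, so apparent ≤ true as expected).

30.7°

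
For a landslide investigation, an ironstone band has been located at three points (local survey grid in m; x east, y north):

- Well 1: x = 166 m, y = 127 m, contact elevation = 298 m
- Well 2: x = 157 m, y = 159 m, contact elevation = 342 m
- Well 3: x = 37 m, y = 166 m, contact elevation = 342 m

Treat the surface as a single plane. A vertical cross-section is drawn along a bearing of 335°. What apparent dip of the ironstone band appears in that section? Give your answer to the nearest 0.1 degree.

50.9°

Let the plane be z = a·x + b·y + c.
Well 2−Well 1: −9a + 32b = 44;  Well 3−Well 1: −129a + 39b = 44.
Solving gives a = 0.08155, b = 1.39793.
Unit vector along 335° is (sin 335°, cos 335°) = (-0.4226, 0.9063).
Slope in that direction = a·(-0.4226) + b·(0.9063) = 1.23250.
Apparent dip = arctan|1.23250| = 50.9° (true dip is 54.5°, so apparent ≤ true as expected).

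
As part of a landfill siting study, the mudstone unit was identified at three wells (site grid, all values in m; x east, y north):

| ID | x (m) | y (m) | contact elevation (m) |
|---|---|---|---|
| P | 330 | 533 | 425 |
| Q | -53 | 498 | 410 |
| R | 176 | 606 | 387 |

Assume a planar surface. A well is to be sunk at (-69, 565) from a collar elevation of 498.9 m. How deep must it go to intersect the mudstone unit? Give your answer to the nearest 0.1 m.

114.7 m

Let the plane be z = a·x + b·y + c.
Q−P: −383a − 35b = −15;  R−P: −154a + 73b = −38.
Solving gives a = 0.07272, b = −0.36715.
Then c = 425 − a·330 − b·533 = 596.69.
At (-69, 565): z_contact = −5.02 − 207.44 + 596.69 = 384.24 m.
Depth below ground = 498.9 − 384.24 = 114.7 m.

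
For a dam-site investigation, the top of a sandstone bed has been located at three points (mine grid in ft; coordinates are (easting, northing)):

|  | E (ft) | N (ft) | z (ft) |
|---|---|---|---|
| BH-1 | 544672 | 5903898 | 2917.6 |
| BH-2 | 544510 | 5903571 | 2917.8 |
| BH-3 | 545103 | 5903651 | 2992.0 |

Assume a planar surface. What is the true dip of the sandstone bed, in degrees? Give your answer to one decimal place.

8.5°

Let the plane be z = a·E + b·N + c.
BH-2−BH-1: −162a − 327b = 0.2;  BH-3−BH-1: 431a − 247b = 74.4.
Solving gives a = 0.13418, b = −0.06708.
Gradient magnitude |∇z| = √(a² + b²) = √(0.01800 + 0.00450) = 0.15001.
True dip = arctan(0.15001) = 8.5°, dipping toward WNW (azimuth ≈ 297°).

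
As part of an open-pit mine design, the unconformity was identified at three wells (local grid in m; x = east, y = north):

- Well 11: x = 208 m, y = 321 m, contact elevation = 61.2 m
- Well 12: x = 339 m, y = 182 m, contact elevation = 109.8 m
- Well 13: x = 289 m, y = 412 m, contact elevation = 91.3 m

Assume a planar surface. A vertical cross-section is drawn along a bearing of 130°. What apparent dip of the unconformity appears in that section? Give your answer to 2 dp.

Two edge vectors: Well 11→Well 12 = (131, -139, 48.6), Well 11→Well 13 = (81, 91, 30.1).
Normal n = (Well 11→Well 12) × (Well 11→Well 13) = (-8606.5, -6.5, 23180).
So ∂z/∂x = −n_x/n_z = 0.37129 and ∂z/∂y = −n_y/n_z = 0.00028.
Unit vector along 130° is (sin 130°, cos 130°) = (0.7660, -0.6428).
Slope in that direction = a·(0.7660) + b·(-0.6428) = 0.28424.
Apparent dip = arctan|0.28424| = 15.87° (true dip is 20.4°, so apparent ≤ true as expected).

15.87°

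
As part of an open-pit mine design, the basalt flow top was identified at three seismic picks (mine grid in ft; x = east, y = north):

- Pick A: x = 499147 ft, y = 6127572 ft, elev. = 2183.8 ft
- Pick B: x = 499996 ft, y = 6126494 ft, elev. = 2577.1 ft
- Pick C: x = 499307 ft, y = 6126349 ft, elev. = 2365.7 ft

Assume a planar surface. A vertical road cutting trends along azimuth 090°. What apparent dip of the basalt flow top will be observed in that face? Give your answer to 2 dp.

Two edge vectors: Pick A→Pick B = (849, -1078, 393.3), Pick A→Pick C = (160, -1223, 181.9).
Normal n = (Pick A→Pick B) × (Pick A→Pick C) = (284917.7, -91505.1, -865847).
So ∂z/∂x = −n_x/n_z = 0.32906 and ∂z/∂y = −n_y/n_z = −0.10568.
Unit vector along 090° is (sin 90°, cos 90°) = (1.0000, 0.0000).
Slope in that direction = a·(1.0000) + b·(0.0000) = 0.32906.
Apparent dip = arctan|0.32906| = 18.21° (true dip is 19.1°, so apparent ≤ true as expected).

18.21°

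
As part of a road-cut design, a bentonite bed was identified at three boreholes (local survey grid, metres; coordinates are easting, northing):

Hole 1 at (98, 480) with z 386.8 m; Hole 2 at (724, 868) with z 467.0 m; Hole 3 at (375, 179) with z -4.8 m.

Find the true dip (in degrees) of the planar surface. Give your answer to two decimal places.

45.04°

Let the plane be z = a·easting + b·northing + c.
Hole 2−Hole 1: 626a + 388b = 80.2;  Hole 3−Hole 1: 277a − 301b = −391.6.
Solving gives a = −0.43190, b = 0.90353.
Gradient magnitude |∇z| = √(a² + b²) = √(0.18654 + 0.81637) = 1.00145.
True dip = arctan(1.00145) = 45.04°, dipping toward SSE (azimuth ≈ 154°).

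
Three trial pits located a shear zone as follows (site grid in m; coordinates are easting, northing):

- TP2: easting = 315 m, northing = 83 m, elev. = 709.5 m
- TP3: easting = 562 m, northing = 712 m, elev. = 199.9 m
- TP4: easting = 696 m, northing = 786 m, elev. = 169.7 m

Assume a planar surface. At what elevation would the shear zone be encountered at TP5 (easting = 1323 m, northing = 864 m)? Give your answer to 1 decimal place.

275.6 m

Two edge vectors: TP2→TP3 = (247, 629, -509.6), TP2→TP4 = (381, 703, -539.8).
Normal n = (TP2→TP3) × (TP2→TP4) = (18714.6, -60827, -66008).
So ∂z/∂easting = −n_x/n_z = 0.283520 and ∂z/∂northing = −n_y/n_z = −0.921510.
Intercept c from TP2: 709.5 − 89.31 + 76.49 = 696.68.
At (1323, 864): z = 375.1 − 796.2 + 696.68 = 275.6 m.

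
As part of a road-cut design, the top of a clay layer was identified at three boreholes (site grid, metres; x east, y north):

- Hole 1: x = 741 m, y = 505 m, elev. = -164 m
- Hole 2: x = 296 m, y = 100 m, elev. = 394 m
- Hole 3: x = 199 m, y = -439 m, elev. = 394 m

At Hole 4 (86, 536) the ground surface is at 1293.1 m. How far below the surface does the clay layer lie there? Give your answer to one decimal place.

466.5 m

Two edge vectors: Hole 1→Hole 2 = (-445, -405, 558), Hole 1→Hole 3 = (-542, -944, 558).
Normal n = (Hole 1→Hole 2) × (Hole 1→Hole 3) = (300762, -54126, 200570).
So ∂z/∂x = −n_x/n_z = −1.49954 and ∂z/∂y = −n_y/n_z = 0.26986.
Intercept c from Hole 1: -164 + 1111.16 − 136.28 = 810.88.
At (86, 536): z_contact = −128.96 + 144.65 + 810.88 = 826.56 m.
Depth below ground = 1293.1 − 826.56 = 466.5 m.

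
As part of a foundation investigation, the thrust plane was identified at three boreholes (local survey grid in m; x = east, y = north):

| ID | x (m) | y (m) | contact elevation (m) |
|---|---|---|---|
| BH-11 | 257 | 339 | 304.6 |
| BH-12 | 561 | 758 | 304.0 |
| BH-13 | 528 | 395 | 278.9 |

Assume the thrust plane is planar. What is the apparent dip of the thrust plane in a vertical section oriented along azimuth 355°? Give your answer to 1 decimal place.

Let the plane be z = a·x + b·y + c.
BH-12−BH-11: 304a + 419b = −0.6;  BH-13−BH-11: 271a + 56b = −25.7.
Solving gives a = −0.11121, b = 0.07926.
Unit vector along 355° is (sin 355°, cos 355°) = (-0.0872, 0.9962).
Slope in that direction = a·(-0.0872) + b·(0.9962) = 0.08865.
Apparent dip = arctan|0.08865| = 5.1° (true dip is 7.8°, so apparent ≤ true as expected).

5.1°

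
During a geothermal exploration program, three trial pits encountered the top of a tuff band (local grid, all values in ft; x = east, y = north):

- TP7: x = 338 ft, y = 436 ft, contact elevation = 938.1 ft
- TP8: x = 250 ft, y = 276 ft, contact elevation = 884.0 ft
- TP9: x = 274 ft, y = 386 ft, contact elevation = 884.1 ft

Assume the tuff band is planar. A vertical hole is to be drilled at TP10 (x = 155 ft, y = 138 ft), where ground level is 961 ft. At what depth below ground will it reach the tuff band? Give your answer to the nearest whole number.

Let the plane be z = a·x + b·y + c.
TP8−TP7: −88a − 160b = −54.1;  TP9−TP7: −64a − 50b = −54.
Solving gives a = 1.01627, b = −0.22082.
Then c = 938.1 − a·338 − b·436 = 690.88.
At (155, 138): z_contact = 157.5 − 30.5 + 690.88 = 817.9 ft.
Depth below ground = 961 − 817.9 = 143 ft.

143 ft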